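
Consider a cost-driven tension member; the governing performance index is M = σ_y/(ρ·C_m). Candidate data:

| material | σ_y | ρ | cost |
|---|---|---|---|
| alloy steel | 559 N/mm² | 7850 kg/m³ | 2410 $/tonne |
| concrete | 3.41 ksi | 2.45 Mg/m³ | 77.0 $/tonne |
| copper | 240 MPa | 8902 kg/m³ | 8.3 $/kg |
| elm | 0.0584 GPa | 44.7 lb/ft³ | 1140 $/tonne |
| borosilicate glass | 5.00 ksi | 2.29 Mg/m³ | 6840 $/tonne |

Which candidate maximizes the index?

concrete

In SI units:
  alloy steel: σ_y = 559.0 MPa, ρ = 7850 kg/m³, cost = 2.410 $/kg
  concrete: σ_y = 23.51 MPa, ρ = 2450 kg/m³, cost = 0.07700 $/kg
  copper: σ_y = 240.0 MPa, ρ = 8902 kg/m³, cost = 8.300 $/kg
  elm: σ_y = 58.40 MPa, ρ = 716.0 kg/m³, cost = 1.140 $/kg
  borosilicate glass: σ_y = 34.47 MPa, ρ = 2290 kg/m³, cost = 6.840 $/kg
  concrete: M = 125 kN·m per $
  elm: M = 71.5 kN·m per $
  alloy steel: M = 29.5 kN·m per $
  copper: M = 3.25 kN·m per $
  borosilicate glass: M = 2.20 kN·m per $
The maximum is for concrete.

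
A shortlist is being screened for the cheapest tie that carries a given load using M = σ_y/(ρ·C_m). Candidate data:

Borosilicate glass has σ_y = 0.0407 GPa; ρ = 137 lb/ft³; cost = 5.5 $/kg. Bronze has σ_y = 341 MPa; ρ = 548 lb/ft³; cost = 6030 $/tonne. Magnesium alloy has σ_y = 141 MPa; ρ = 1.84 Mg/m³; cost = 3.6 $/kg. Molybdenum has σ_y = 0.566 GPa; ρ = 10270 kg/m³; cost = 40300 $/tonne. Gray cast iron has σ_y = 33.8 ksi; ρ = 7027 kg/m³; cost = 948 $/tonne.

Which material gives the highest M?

Convert each candidate to consistent units, then evaluate M:
  borosilicate glass: σ_y = 40.70 MPa, ρ = 2195 kg/m³, cost = 5.500 $/kg
  bronze: σ_y = 341.0 MPa, ρ = 8778 kg/m³, cost = 6.030 $/kg
  magnesium alloy: σ_y = 141.0 MPa, ρ = 1840 kg/m³, cost = 3.600 $/kg
  molybdenum: σ_y = 566.0 MPa, ρ = 10270 kg/m³, cost = 40.30 $/kg
  gray cast iron: σ_y = 233.0 MPa, ρ = 7027 kg/m³, cost = 0.9480 $/kg
  gray cast iron: M = 35.0 kN·m per $
  magnesium alloy: M = 21.3 kN·m per $
  bronze: M = 6.44 kN·m per $
  borosilicate glass: M = 3.37 kN·m per $
  molybdenum: M = 1.37 kN·m per $
The maximum is for gray cast iron.

gray cast iron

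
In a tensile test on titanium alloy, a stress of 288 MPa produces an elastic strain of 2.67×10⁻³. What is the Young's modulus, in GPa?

108 GPa

E = σ/ε = 288 MPa / 2.67×10⁻³ = 107900 MPa = 108 GPa.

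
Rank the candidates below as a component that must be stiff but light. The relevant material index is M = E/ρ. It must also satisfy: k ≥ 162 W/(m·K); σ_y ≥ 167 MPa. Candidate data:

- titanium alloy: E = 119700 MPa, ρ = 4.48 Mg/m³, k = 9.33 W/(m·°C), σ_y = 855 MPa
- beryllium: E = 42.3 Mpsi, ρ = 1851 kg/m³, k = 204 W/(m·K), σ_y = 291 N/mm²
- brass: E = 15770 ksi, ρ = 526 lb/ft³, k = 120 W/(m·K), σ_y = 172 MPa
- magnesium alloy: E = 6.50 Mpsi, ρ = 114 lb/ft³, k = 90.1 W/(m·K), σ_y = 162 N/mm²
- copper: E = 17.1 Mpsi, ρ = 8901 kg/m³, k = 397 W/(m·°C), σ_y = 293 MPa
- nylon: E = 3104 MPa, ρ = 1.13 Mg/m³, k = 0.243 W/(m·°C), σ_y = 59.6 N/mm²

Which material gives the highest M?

beryllium

Screen on constraints: k ≥ 162 W/(m·K); σ_y ≥ 167 MPa. Survivors: beryllium, copper.
In SI units:
  beryllium: E = 291.6 GPa, ρ = 1851 kg/m³
  copper: E = 117.9 GPa, ρ = 8901 kg/m³
  beryllium: M = 158 MN·m/kg
  copper: M = 13.2 MN·m/kg
Beryllium has the largest M.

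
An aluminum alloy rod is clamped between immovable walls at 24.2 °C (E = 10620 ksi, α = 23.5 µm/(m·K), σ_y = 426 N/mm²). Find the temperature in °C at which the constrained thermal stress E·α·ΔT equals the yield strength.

272 °C

E = 10620 ksi = 73.22 GPa.
σ_y = 426 N/mm² = 426.0 MPa.
E·α·ΔT = 426.0 MPa ⇒ ΔT = 426.0 / (73.22×10³ × 23.5×10⁻⁶) = 247.6 K.
T = 24.2 + 247.6 = 271.8 °C.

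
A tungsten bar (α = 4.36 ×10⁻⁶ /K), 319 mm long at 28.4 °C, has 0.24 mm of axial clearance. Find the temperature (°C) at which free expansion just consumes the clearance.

201 °C

α·L₀·ΔT = 0.24 mm ⇒ ΔT = 0.24 / (4.36×10⁻⁶ × 319.0) = 172.6 K.
T = 28.4 + 172.6 = 201.0 °C.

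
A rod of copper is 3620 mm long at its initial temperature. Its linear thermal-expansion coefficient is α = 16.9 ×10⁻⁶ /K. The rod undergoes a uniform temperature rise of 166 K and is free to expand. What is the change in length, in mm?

10.2 mm

ΔL = α·L₀·ΔT = 16.9×10⁻⁶ × 3620 mm × 166.0 K = 10.2 mm.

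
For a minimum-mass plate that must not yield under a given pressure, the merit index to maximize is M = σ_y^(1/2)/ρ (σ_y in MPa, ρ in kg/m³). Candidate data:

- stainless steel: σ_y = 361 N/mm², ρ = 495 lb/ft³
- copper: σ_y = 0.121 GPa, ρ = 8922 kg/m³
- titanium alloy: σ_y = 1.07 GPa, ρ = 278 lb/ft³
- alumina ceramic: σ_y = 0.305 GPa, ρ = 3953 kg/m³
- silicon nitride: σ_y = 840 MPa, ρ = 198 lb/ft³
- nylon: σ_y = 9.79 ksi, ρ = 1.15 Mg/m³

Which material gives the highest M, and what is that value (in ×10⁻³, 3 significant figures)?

After converting to SI:
  stainless steel: σ_y = 361.0 MPa, ρ = 7929 kg/m³
  copper: σ_y = 121.0 MPa, ρ = 8922 kg/m³
  titanium alloy: σ_y = 1070 MPa, ρ = 4453 kg/m³
  alumina ceramic: σ_y = 305.0 MPa, ρ = 3953 kg/m³
  silicon nitride: σ_y = 840.0 MPa, ρ = 3172 kg/m³
  nylon: σ_y = 67.50 MPa, ρ = 1150 kg/m³
  silicon nitride: M = 9.14×10⁻³
  titanium alloy: M = 7.35×10⁻³
  nylon: M = 7.14×10⁻³
  alumina ceramic: M = 4.42×10⁻³
  stainless steel: M = 2.40×10⁻³
  copper: M = 1.23×10⁻³
Highest index: silicon nitride.

silicon nitride, M = 9.14×10⁻³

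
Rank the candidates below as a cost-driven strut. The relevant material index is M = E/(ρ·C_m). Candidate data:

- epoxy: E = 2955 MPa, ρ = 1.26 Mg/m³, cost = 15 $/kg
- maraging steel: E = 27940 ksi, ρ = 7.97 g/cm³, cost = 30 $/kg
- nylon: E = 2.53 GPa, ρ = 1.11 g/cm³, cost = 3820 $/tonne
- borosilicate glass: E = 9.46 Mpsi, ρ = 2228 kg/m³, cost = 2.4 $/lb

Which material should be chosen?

borosilicate glass

In SI units:
  epoxy: E = 2.955 GPa, ρ = 1260 kg/m³, cost = 15.00 $/kg
  maraging steel: E = 192.6 GPa, ρ = 7970 kg/m³, cost = 30.00 $/kg
  nylon: E = 2.530 GPa, ρ = 1110 kg/m³, cost = 3.820 $/kg
  borosilicate glass: E = 65.22 GPa, ρ = 2228 kg/m³, cost = 5.291 $/kg
  borosilicate glass: M = 5.53 MN·m per $
  maraging steel: M = 0.806 MN·m per $
  nylon: M = 0.597 MN·m per $
  epoxy: M = 0.156 MN·m per $
The maximum is for borosilicate glass.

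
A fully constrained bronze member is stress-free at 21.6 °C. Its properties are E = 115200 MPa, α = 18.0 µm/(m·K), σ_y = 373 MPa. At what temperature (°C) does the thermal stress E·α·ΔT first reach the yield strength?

E = 115200 MPa = 115.2 GPa.
E·α·ΔT = 373.0 MPa ⇒ ΔT = 373.0 / (115.2×10³ × 18.0×10⁻⁶) = 179.9 K.
T = 21.6 + 179.9 = 201.5 °C.

201 °C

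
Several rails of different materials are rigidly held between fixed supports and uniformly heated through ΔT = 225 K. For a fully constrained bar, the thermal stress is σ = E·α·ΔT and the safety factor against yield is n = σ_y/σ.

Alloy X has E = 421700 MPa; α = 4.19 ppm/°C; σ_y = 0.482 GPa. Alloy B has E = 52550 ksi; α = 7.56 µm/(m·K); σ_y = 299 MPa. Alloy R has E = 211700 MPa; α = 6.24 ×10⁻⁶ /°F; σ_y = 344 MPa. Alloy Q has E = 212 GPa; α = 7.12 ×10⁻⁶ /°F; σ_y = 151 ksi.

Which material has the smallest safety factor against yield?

alloy B

With everything in SI (GPa, ×10⁻⁶/K, MPa):
  alloy X: E = 421.7, α = 4.19, σ_y = 482.0 → σ = 398 MPa, n = 1.21
  alloy B: E = 362.3, α = 7.56, σ_y = 299.0 → σ = 616 MPa, n = 0.485
  alloy R: E = 211.7, α = 11.2, σ_y = 344.0 → σ = 535 MPa, n = 0.643
  alloy Q: E = 212.0, α = 12.8, σ_y = 1041 → σ = 611 MPa, n = 1.70
Smallest n: alloy B with n = 0.485.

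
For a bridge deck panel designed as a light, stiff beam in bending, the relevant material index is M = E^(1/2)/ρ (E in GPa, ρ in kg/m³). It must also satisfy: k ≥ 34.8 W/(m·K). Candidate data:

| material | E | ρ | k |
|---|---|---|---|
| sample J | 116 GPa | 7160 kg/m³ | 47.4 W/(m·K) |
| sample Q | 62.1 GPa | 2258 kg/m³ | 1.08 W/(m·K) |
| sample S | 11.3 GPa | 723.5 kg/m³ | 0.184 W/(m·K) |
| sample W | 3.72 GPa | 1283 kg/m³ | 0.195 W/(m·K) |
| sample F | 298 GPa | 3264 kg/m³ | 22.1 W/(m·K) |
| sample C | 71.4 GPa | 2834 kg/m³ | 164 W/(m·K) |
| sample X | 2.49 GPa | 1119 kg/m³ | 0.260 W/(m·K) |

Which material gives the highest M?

sample C

Screen on constraints: k ≥ 34.8 W/(m·K). Survivors: sample J, sample C.
Computing M directly (units already consistent):
  sample C: M = 2.98×10⁻³
  sample J: M = 1.50×10⁻³
Highest index: sample C.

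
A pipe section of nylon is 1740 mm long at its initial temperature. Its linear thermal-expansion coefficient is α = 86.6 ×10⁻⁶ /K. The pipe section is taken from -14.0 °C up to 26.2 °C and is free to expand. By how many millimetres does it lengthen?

6.06 mm

ΔT = 26.2 − (-14.0) = 40.20 K.
ΔL = α·L₀·ΔT = 86.6×10⁻⁶ × 1740 mm × 40.20 K = 6.06 mm.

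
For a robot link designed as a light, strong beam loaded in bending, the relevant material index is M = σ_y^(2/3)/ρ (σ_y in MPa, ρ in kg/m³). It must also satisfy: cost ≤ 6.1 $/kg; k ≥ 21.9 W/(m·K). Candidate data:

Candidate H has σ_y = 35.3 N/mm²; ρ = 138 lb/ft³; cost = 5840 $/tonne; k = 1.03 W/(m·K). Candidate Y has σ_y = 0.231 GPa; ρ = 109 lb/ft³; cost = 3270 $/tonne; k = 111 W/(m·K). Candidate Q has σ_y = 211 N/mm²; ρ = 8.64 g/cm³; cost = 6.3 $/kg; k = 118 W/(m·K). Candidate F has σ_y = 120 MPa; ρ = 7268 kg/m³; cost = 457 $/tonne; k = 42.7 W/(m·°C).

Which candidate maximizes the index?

candidate Y

Screen on constraints: cost ≤ 6.1 $/kg; k ≥ 21.9 W/(m·K). Survivors: candidate Y, candidate F.
Convert each candidate to consistent units, then evaluate M:
  candidate Y: σ_y = 231.0 MPa, ρ = 1746 kg/m³
  candidate F: σ_y = 120.0 MPa, ρ = 7268 kg/m³
  candidate Y: M = 21.6×10⁻³
  candidate F: M = 3.35×10⁻³
Candidate Y has the largest M.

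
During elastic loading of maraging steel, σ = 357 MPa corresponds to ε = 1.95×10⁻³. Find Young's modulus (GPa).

183 GPa

E = σ/ε = 357 MPa / 1.95×10⁻³ = 183100 MPa = 183 GPa.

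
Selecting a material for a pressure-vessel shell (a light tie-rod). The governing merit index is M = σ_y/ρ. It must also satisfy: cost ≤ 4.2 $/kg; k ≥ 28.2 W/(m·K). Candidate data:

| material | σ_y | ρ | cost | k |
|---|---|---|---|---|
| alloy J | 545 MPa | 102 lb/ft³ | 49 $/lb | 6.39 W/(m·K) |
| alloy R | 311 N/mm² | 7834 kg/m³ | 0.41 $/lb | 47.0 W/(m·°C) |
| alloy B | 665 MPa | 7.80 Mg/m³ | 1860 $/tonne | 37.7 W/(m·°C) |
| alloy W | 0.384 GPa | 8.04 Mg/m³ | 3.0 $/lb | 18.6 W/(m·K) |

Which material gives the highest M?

Screen on constraints: cost ≤ 4.2 $/kg; k ≥ 28.2 W/(m·K). Survivors: alloy R, alloy B.
Convert each candidate to consistent units, then evaluate M:
  alloy R: σ_y = 311.0 MPa, ρ = 7834 kg/m³
  alloy B: σ_y = 665.0 MPa, ρ = 7800 kg/m³
  alloy B: M = 85.3 kN·m/kg
  alloy R: M = 39.7 kN·m/kg
Alloy B has the largest M.

alloy B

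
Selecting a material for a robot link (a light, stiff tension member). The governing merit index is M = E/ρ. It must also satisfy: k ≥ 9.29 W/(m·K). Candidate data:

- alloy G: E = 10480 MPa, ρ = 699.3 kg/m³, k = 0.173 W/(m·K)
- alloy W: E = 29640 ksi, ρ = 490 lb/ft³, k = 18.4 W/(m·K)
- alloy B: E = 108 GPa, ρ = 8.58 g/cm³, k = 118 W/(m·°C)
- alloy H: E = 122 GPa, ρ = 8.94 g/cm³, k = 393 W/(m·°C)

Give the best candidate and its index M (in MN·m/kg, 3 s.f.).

Screen on constraints: k ≥ 9.29 W/(m·K). Survivors: alloy W, alloy B, alloy H.
In SI units:
  alloy W: E = 204.4 GPa, ρ = 7849 kg/m³
  alloy B: E = 108.0 GPa, ρ = 8580 kg/m³
  alloy H: E = 122.0 GPa, ρ = 8940 kg/m³
  alloy W: M = 26.0 MN·m/kg
  alloy H: M = 13.6 MN·m/kg
  alloy B: M = 12.6 MN·m/kg
Alloy W has the largest M.

alloy W, M = 26.0 MN·m/kg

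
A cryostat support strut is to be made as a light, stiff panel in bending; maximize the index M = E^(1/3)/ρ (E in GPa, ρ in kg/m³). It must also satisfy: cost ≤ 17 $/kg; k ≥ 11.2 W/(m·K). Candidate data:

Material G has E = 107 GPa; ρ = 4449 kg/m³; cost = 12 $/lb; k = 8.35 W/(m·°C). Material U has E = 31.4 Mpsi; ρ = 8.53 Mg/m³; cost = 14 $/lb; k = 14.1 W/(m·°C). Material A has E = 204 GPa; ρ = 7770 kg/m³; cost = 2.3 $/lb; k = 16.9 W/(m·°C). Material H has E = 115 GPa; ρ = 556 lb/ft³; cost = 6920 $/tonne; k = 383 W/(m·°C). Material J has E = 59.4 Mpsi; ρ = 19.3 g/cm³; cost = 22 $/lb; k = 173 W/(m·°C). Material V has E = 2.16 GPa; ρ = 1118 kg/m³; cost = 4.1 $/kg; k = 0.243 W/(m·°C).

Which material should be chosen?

material A

Screen on constraints: cost ≤ 17 $/kg; k ≥ 11.2 W/(m·K). Survivors: material A, material H.
Convert each candidate to consistent units, then evaluate M:
  material A: E = 204.0 GPa, ρ = 7770 kg/m³
  material H: E = 115.0 GPa, ρ = 8906 kg/m³
  material A: M = 0.758×10⁻³
  material H: M = 0.546×10⁻³
The maximum is for material A.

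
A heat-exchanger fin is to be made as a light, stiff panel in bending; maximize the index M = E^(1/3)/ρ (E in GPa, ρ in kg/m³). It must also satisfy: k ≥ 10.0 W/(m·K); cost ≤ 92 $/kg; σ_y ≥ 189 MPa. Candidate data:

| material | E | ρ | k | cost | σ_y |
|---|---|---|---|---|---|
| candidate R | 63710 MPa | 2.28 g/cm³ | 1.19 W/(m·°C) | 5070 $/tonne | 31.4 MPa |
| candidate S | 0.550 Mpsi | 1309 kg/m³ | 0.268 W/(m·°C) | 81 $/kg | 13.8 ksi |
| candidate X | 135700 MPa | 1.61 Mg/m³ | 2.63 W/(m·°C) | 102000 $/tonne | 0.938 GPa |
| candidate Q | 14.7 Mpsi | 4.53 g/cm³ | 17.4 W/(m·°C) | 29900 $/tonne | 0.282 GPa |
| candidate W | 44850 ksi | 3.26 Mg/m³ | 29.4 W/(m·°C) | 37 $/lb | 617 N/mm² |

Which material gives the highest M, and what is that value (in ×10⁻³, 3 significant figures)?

candidate W, M = 2.07×10⁻³

Screen on constraints: k ≥ 10.0 W/(m·K); cost ≤ 92 $/kg; σ_y ≥ 189 MPa. Survivors: candidate Q, candidate W.
Normalizing units and computing the index:
  candidate Q: E = 101.4 GPa, ρ = 4530 kg/m³
  candidate W: E = 309.2 GPa, ρ = 3260 kg/m³
  candidate W: M = 2.07×10⁻³
  candidate Q: M = 1.03×10⁻³
Candidate W ranks first.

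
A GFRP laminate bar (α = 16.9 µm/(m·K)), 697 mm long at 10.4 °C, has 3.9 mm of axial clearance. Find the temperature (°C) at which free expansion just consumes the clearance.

α·L₀·ΔT = 3.9 mm ⇒ ΔT = 3.9 / (16.9×10⁻⁶ × 697.0) = 331.1 K.
T = 10.4 + 331.1 = 341.5 °C.

341 °C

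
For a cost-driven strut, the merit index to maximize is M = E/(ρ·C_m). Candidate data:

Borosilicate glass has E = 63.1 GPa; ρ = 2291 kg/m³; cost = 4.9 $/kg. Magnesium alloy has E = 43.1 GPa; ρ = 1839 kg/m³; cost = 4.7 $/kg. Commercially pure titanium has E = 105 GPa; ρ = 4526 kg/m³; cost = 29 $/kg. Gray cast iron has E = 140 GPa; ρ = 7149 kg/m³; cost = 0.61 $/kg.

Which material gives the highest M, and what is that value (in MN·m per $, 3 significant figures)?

Computing M directly (units already consistent):
  gray cast iron: M = 32.1 MN·m per $
  borosilicate glass: M = 5.62 MN·m per $
  magnesium alloy: M = 4.99 MN·m per $
  commercially pure titanium: M = 0.800 MN·m per $
Gray cast iron ranks first.

gray cast iron, M = 32.1 MN·m per $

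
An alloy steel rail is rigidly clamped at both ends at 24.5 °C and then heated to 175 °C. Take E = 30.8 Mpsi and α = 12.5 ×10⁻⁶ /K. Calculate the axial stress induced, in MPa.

E = 30.8 Mpsi = 212.4 GPa.
ΔT = 150.5 K. Constrained thermal stress σ = E·α·ΔT = 212.4×10³ MPa × 12.5×10⁻⁶ × 150.5 = 399 MPa (compressive).

399 MPa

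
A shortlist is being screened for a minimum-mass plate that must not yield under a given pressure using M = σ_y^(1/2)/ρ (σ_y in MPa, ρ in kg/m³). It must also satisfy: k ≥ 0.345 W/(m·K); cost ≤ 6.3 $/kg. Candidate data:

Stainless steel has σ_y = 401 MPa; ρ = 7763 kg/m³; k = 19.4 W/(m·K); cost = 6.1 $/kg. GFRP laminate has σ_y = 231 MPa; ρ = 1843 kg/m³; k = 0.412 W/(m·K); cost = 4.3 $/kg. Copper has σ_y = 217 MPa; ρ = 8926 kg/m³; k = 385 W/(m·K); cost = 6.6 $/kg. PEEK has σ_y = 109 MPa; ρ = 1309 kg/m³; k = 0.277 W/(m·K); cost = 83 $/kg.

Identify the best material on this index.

Screen on constraints: k ≥ 0.345 W/(m·K); cost ≤ 6.3 $/kg. Survivors: stainless steel, GFRP laminate.
Computing M directly (units already consistent):
  GFRP laminate: M = 8.25×10⁻³
  stainless steel: M = 2.58×10⁻³
The maximum is for GFRP laminate.

GFRP laminate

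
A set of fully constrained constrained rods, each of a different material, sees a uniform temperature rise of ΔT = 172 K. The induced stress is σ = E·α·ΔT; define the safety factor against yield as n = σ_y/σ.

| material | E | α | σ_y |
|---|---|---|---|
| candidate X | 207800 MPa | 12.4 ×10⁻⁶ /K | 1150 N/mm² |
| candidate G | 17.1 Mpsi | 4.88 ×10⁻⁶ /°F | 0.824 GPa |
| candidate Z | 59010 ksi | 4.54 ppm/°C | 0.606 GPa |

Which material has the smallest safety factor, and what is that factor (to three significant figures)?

Converting E to GPa, α to ×10⁻⁶/K, σ_y to MPa, then σ and n for each:
  candidate X: E = 207.8, α = 12.4, σ_y = 1150 → σ = 443 MPa, n = 2.59
  candidate G: E = 117.9, α = 8.78, σ_y = 824.0 → σ = 178 MPa, n = 4.63
  candidate Z: E = 406.9, α = 4.54, σ_y = 606.0 → σ = 318 MPa, n = 1.91
Candidate Z has the lowest safety factor, n = 1.91.

candidate Z, n = 1.91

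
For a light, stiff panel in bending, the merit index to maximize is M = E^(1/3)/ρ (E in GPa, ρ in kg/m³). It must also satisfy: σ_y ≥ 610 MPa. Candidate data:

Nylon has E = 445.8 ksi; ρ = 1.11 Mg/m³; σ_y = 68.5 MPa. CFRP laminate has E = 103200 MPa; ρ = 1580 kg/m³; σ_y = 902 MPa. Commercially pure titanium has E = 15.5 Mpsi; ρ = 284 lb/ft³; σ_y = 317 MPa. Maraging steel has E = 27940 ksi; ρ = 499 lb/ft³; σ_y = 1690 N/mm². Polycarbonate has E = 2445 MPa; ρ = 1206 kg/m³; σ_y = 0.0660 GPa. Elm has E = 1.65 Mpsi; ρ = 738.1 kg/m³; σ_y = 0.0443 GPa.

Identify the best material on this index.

Screen on constraints: σ_y ≥ 610 MPa. Survivors: CFRP laminate, maraging steel.
Normalizing units and computing the index:
  CFRP laminate: E = 103.2 GPa, ρ = 1580 kg/m³
  maraging steel: E = 192.6 GPa, ρ = 7993 kg/m³
  CFRP laminate: M = 2.97×10⁻³
  maraging steel: M = 0.723×10⁻³
Highest index: CFRP laminate.

CFRP laminate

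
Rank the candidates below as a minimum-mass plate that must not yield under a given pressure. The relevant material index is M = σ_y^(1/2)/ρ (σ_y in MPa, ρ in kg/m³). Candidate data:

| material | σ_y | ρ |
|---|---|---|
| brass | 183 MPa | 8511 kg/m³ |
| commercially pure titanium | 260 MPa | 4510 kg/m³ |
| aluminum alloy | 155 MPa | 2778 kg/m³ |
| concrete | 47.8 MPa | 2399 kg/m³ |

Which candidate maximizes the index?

Evaluate M for each candidate:
  aluminum alloy: M = 4.48×10⁻³
  commercially pure titanium: M = 3.58×10⁻³
  concrete: M = 2.88×10⁻³
  brass: M = 1.59×10⁻³
Aluminum alloy has the largest M.

aluminum alloy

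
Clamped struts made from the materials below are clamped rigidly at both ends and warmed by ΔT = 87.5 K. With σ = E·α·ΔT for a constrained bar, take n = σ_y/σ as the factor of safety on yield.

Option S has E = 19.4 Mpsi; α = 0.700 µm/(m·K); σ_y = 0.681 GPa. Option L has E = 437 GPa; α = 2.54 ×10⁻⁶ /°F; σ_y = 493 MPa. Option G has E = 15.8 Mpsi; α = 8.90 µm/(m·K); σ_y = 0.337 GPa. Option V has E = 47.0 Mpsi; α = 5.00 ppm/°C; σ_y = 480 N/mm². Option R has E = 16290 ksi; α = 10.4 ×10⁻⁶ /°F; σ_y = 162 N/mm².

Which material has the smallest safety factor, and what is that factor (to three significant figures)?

option R, n = 0.881

Per material, after unit conversion:
  option S: E = 133.8, α = 0.700, σ_y = 681.0 → σ = 8.19 MPa, n = 83.1
  option L: E = 437.0, α = 4.57, σ_y = 493.0 → σ = 175 MPa, n = 2.82
  option G: E = 108.9, α = 8.90, σ_y = 337.0 → σ = 84.8 MPa, n = 3.97
  option V: E = 324.1, α = 5.00, σ_y = 480.0 → σ = 142 MPa, n = 3.39
  option R: E = 112.3, α = 18.7, σ_y = 162.0 → σ = 184 MPa, n = 0.881
The minimum is option R at n = 0.881.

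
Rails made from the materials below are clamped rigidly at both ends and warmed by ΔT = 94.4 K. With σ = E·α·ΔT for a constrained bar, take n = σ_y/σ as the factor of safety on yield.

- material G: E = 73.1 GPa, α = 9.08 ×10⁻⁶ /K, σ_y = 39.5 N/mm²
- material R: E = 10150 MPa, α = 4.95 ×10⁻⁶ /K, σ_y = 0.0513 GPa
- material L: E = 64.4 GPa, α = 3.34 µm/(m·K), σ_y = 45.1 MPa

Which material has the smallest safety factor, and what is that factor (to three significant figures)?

In consistent units (E in GPa, α in ×10⁻⁶/K, σ_y in MPa):
  material G: E = 73.10, α = 9.08, σ_y = 39.50 → σ = 62.7 MPa, n = 0.630
  material R: E = 10.15, α = 4.95, σ_y = 51.30 → σ = 4.74 MPa, n = 10.8
  material L: E = 64.40, α = 3.34, σ_y = 45.10 → σ = 20.3 MPa, n = 2.22
The minimum is material G at n = 0.630.

material G, n = 0.630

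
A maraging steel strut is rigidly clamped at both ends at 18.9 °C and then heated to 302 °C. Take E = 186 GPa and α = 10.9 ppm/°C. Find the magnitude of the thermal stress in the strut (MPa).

ΔT = 283.1 K. Constrained thermal stress σ = E·α·ΔT = 186.0×10³ MPa × 10.9×10⁻⁶ × 283.1 = 574 MPa (compressive).

574 MPa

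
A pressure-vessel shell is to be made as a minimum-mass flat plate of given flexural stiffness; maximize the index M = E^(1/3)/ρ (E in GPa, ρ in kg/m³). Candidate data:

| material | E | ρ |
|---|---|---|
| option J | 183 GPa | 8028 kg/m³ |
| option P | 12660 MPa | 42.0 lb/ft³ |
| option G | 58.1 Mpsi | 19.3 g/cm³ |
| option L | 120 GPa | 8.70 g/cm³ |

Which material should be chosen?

option P

In SI units:
  option J: E = 183.0 GPa, ρ = 8028 kg/m³
  option P: E = 12.66 GPa, ρ = 672.8 kg/m³
  option G: E = 400.6 GPa, ρ = 19300 kg/m³
  option L: E = 120.0 GPa, ρ = 8700 kg/m³
  option P: M = 3.46×10⁻³
  option J: M = 0.707×10⁻³
  option L: M = 0.567×10⁻³
  option G: M = 0.382×10⁻³
Option P has the largest M.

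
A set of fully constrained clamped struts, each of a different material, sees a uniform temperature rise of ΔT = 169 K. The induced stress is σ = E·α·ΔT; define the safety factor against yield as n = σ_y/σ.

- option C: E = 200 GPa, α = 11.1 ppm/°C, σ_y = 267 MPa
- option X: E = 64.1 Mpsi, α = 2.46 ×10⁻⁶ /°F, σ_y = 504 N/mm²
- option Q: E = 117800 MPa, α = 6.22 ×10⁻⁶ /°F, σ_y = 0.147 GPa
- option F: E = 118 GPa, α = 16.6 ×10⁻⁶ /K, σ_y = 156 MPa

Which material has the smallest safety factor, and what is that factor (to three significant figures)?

Per material, after unit conversion:
  option C: E = 200.0, α = 11.1, σ_y = 267.0 → σ = 375 MPa, n = 0.712
  option X: E = 442.0, α = 4.43, σ_y = 504.0 → σ = 331 MPa, n = 1.52
  option Q: E = 117.8, α = 11.2, σ_y = 147.0 → σ = 223 MPa, n = 0.660
  option F: E = 118.0, α = 16.6, σ_y = 156.0 → σ = 331 MPa, n = 0.471
Smallest n: option F with n = 0.471.

option F, n = 0.471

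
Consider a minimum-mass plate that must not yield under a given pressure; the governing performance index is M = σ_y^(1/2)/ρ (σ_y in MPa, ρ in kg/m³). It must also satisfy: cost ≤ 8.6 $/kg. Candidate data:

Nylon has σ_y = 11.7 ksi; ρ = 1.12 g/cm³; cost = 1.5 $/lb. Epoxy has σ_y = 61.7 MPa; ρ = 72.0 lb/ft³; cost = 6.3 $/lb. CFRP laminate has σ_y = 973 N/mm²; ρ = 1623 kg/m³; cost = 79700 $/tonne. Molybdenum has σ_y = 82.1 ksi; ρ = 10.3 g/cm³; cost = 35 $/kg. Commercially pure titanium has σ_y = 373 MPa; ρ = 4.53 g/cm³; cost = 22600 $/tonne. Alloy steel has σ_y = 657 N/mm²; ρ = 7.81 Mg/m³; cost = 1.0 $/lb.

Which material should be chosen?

Screen on constraints: cost ≤ 8.6 $/kg. Survivors: nylon, alloy steel.
Putting every candidate on a common basis:
  nylon: σ_y = 80.67 MPa, ρ = 1120 kg/m³
  alloy steel: σ_y = 657.0 MPa, ρ = 7810 kg/m³
  nylon: M = 8.02×10⁻³
  alloy steel: M = 3.28×10⁻³
The maximum is for nylon.

nylon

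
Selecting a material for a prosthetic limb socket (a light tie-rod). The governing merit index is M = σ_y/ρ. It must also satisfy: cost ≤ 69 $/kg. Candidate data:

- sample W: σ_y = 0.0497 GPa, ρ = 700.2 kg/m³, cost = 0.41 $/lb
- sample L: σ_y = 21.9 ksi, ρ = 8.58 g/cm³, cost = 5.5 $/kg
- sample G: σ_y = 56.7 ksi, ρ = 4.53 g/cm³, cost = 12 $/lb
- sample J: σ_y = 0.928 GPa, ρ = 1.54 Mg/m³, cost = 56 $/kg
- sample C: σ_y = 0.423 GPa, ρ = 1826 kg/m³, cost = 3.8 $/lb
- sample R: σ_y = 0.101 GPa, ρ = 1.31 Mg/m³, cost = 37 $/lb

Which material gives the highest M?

Screen on constraints: cost ≤ 69 $/kg. Survivors: sample W, sample L, sample G, sample J, sample C.
Putting every candidate on a common basis:
  sample W: σ_y = 49.70 MPa, ρ = 700.2 kg/m³
  sample L: σ_y = 151.0 MPa, ρ = 8580 kg/m³
  sample G: σ_y = 390.9 MPa, ρ = 4530 kg/m³
  sample J: σ_y = 928.0 MPa, ρ = 1540 kg/m³
  sample C: σ_y = 423.0 MPa, ρ = 1826 kg/m³
  sample J: M = 603 kN·m/kg
  sample C: M = 232 kN·m/kg
  sample G: M = 86.3 kN·m/kg
  sample W: M = 71.0 kN·m/kg
  sample L: M = 17.6 kN·m/kg
Highest index: sample J.

sample J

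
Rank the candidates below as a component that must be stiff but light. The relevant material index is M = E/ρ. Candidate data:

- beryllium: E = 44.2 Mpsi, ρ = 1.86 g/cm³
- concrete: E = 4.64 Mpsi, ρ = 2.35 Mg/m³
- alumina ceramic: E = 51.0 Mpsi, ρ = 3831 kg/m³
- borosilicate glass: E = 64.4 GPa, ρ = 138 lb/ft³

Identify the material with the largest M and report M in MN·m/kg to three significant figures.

Normalizing units and computing the index:
  beryllium: E = 304.7 GPa, ρ = 1860 kg/m³
  concrete: E = 31.99 GPa, ρ = 2350 kg/m³
  alumina ceramic: E = 351.6 GPa, ρ = 3831 kg/m³
  borosilicate glass: E = 64.40 GPa, ρ = 2211 kg/m³
  beryllium: M = 164 MN·m/kg
  alumina ceramic: M = 91.8 MN·m/kg
  borosilicate glass: M = 29.1 MN·m/kg
  concrete: M = 13.6 MN·m/kg
Beryllium ranks first.

beryllium, M = 164 MN·m/kg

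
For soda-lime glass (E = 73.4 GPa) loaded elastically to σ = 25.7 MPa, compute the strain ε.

ε = σ/E = 25.7 / 73400 = 3.50×10⁻⁴.

3.50×10⁻⁴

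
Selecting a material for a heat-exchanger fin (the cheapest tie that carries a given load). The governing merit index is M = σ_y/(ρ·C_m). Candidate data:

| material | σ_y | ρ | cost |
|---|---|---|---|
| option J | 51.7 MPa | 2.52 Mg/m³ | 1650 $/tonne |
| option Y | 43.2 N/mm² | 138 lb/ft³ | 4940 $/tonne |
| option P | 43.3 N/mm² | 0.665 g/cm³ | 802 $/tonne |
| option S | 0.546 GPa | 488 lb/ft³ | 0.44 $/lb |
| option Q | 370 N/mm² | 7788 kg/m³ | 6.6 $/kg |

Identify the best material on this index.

Putting every candidate on a common basis:
  option J: σ_y = 51.70 MPa, ρ = 2520 kg/m³, cost = 1.650 $/kg
  option Y: σ_y = 43.20 MPa, ρ = 2211 kg/m³, cost = 4.940 $/kg
  option P: σ_y = 43.30 MPa, ρ = 665.0 kg/m³, cost = 0.8020 $/kg
  option S: σ_y = 546.0 MPa, ρ = 7817 kg/m³, cost = 0.9700 $/kg
  option Q: σ_y = 370.0 MPa, ρ = 7788 kg/m³, cost = 6.600 $/kg
  option P: M = 81.2 kN·m per $
  option S: M = 72.0 kN·m per $
  option J: M = 12.4 kN·m per $
  option Q: M = 7.20 kN·m per $
  option Y: M = 3.96 kN·m per $
Option P has the largest M.

option P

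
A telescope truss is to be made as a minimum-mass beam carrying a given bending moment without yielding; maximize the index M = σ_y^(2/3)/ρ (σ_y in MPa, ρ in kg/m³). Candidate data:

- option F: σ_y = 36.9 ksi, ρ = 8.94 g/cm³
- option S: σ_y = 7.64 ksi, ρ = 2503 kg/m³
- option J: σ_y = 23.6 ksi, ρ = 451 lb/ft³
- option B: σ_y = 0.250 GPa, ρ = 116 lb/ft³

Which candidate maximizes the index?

option B

In SI units:
  option F: σ_y = 254.4 MPa, ρ = 8940 kg/m³
  option S: σ_y = 52.68 MPa, ρ = 2503 kg/m³
  option J: σ_y = 162.7 MPa, ρ = 7224 kg/m³
  option B: σ_y = 250.0 MPa, ρ = 1858 kg/m³
  option B: M = 21.4×10⁻³
  option S: M = 5.61×10⁻³
  option F: M = 4.49×10⁻³
  option J: M = 4.13×10⁻³
Highest index: option B.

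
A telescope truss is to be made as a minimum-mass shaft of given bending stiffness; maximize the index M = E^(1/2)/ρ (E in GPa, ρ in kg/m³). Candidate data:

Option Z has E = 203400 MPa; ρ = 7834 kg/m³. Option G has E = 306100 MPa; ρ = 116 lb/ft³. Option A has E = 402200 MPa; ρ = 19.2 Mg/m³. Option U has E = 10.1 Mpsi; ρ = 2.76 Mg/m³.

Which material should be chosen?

option G

Putting every candidate on a common basis:
  option Z: E = 203.4 GPa, ρ = 7834 kg/m³
  option G: E = 306.1 GPa, ρ = 1858 kg/m³
  option A: E = 402.2 GPa, ρ = 19200 kg/m³
  option U: E = 69.64 GPa, ρ = 2760 kg/m³
  option G: M = 9.42×10⁻³
  option U: M = 3.02×10⁻³
  option Z: M = 1.82×10⁻³
  option A: M = 1.04×10⁻³
The maximum is for option G.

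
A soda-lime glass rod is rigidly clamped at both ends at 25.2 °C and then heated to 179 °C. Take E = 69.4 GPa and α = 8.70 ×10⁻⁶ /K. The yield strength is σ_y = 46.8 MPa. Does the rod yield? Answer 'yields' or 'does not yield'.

yields

ΔT = 153.8 K. Constrained thermal stress σ = E·α·ΔT = 69.40×10³ MPa × 8.70×10⁻⁶ × 153.8 = 92.9 MPa (compressive).
Compare to σ_y = 46.8 MPa: σ ≥ σ_y, so it yields.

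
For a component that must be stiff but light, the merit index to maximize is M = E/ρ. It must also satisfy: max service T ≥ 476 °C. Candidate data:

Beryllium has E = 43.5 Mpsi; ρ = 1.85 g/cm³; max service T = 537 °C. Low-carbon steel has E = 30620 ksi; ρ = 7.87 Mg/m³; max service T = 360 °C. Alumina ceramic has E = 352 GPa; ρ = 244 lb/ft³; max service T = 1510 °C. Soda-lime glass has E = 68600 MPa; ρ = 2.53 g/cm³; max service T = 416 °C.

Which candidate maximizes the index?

Screen on constraints: max service T ≥ 476 °C. Survivors: beryllium, alumina ceramic.
Normalizing units and computing the index:
  beryllium: E = 299.9 GPa, ρ = 1850 kg/m³
  alumina ceramic: E = 352.0 GPa, ρ = 3909 kg/m³
  beryllium: M = 162 MN·m/kg
  alumina ceramic: M = 90.1 MN·m/kg
Beryllium has the largest M.

beryllium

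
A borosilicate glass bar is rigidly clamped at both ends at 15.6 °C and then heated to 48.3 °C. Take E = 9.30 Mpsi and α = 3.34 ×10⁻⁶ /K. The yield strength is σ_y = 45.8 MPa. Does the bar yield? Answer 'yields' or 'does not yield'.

E = 9.30 Mpsi = 64.12 GPa.
ΔT = 32.70 K. Constrained thermal stress σ = E·α·ΔT = 64.12×10³ MPa × 3.34×10⁻⁶ × 32.70 = 7.00 MPa (compressive).
Compare to σ_y = 45.8 MPa: σ < σ_y, so it does not yield.

does not yield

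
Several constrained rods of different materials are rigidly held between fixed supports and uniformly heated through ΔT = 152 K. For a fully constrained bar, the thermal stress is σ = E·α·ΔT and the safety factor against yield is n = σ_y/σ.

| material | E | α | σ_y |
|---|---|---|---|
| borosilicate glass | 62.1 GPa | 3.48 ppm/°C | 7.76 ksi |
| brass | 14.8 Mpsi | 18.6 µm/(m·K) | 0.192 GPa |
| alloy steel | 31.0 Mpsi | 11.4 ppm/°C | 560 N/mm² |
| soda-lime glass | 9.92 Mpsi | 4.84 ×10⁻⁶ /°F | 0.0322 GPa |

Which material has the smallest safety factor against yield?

soda-lime glass

With everything in SI (GPa, ×10⁻⁶/K, MPa):
  borosilicate glass: E = 62.10, α = 3.48, σ_y = 53.50 → σ = 32.8 MPa, n = 1.63
  brass: E = 102.0, α = 18.6, σ_y = 192.0 → σ = 288 MPa, n = 0.666
  alloy steel: E = 213.7, α = 11.4, σ_y = 560.0 → σ = 370 MPa, n = 1.51
  soda-lime glass: E = 68.40, α = 8.71, σ_y = 32.20 → σ = 90.6 MPa, n = 0.356
The minimum is soda-lime glass at n = 0.356.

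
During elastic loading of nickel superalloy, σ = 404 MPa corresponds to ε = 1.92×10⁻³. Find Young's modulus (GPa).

210 GPa

E = σ/ε = 404 MPa / 1.92×10⁻³ = 210400 MPa = 210 GPa.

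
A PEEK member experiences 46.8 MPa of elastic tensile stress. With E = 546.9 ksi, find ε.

E = 546.9 ksi = 3.771 GPa = 3771 MPa.
ε = σ/E = 46.8 / 3771 = 0.0124.

0.0124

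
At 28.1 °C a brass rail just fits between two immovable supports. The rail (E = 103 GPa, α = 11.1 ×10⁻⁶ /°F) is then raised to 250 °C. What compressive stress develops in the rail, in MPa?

457 MPa

α = 11.1×10⁻⁶/°F × 9/5 = 20.0×10⁻⁶/K.
ΔT = 221.9 K. Constrained thermal stress σ = E·α·ΔT = 103.0×10³ MPa × 20.0×10⁻⁶ × 221.9 = 457 MPa (compressive).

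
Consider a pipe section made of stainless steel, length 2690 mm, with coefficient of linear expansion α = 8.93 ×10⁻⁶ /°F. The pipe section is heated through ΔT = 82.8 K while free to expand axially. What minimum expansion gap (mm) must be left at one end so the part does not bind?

3.58 mm

Convert α: 8.93×10⁻⁶/°F × (9/5) = 16.1×10⁻⁶/K.
ΔL = α·L₀·ΔT = 16.1×10⁻⁶ × 2690 mm × 82.80 K = 3.58 mm.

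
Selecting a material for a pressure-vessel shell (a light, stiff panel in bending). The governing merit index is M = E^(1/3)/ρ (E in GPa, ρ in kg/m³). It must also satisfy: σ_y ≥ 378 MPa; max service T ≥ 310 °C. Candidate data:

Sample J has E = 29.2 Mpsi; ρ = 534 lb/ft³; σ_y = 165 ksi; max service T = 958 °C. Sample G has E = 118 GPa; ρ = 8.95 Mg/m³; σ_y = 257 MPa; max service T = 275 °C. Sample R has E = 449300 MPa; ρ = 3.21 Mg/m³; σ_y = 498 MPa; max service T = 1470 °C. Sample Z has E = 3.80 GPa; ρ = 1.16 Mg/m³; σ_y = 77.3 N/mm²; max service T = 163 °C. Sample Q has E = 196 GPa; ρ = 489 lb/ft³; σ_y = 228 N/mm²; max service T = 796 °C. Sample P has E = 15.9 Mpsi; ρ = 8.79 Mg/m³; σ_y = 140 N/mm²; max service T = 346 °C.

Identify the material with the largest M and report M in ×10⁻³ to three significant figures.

Screen on constraints: σ_y ≥ 378 MPa; max service T ≥ 310 °C. Survivors: sample J, sample R.
In SI units:
  sample J: E = 201.3 GPa, ρ = 8554 kg/m³
  sample R: E = 449.3 GPa, ρ = 3210 kg/m³
  sample R: M = 2.39×10⁻³
  sample J: M = 0.685×10⁻³
Sample R has the largest M.

sample R, M = 2.39×10⁻³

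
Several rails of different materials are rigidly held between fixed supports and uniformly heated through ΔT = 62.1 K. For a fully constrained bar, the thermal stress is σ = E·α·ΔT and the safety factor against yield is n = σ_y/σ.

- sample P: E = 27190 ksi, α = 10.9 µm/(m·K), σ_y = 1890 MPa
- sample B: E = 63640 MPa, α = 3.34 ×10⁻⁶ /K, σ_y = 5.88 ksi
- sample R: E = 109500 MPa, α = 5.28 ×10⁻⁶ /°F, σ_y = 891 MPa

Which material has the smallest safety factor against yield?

With everything in SI (GPa, ×10⁻⁶/K, MPa):
  sample P: E = 187.5, α = 10.9, σ_y = 1890 → σ = 127 MPa, n = 14.9
  sample B: E = 63.64, α = 3.34, σ_y = 40.54 → σ = 13.2 MPa, n = 3.07
  sample R: E = 109.5, α = 9.50, σ_y = 891.0 → σ = 64.6 MPa, n = 13.8
Smallest n: sample B with n = 3.07.

sample B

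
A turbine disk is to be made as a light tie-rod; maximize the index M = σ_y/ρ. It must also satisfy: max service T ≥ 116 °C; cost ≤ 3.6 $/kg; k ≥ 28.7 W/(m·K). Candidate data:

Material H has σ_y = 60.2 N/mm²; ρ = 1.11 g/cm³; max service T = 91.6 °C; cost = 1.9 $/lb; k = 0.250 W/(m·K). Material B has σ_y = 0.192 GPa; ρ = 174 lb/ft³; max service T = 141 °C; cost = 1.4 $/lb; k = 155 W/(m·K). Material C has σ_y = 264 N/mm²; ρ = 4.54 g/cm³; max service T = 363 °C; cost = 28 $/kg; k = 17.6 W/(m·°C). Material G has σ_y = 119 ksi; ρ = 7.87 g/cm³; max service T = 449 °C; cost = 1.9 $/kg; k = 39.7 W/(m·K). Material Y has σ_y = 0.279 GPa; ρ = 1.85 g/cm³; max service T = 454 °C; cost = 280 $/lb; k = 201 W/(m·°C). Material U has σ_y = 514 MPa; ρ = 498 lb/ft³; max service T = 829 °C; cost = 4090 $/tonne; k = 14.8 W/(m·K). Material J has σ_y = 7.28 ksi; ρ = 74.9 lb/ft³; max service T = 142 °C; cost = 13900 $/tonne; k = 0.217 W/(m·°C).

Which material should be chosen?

material G

Screen on constraints: max service T ≥ 116 °C; cost ≤ 3.6 $/kg; k ≥ 28.7 W/(m·K). Survivors: material B, material G.
Normalizing units and computing the index:
  material B: σ_y = 192.0 MPa, ρ = 2787 kg/m³
  material G: σ_y = 820.5 MPa, ρ = 7870 kg/m³
  material G: M = 104 kN·m/kg
  material B: M = 68.9 kN·m/kg
Material G ranks first.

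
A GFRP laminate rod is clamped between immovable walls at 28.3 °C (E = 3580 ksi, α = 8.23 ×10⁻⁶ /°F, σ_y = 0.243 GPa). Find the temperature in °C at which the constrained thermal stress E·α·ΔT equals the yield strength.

693 °C

E = 3580 ksi = 24.68 GPa.
α = 8.23×10⁻⁶/°F × 9/5 = 14.8×10⁻⁶/K.
σ_y = 0.243 GPa = 243.0 MPa.
E·α·ΔT = 243.0 MPa ⇒ ΔT = 243.0 / (24.68×10³ × 14.8×10⁻⁶) = 664.6 K.
T = 28.3 + 664.6 = 692.9 °C.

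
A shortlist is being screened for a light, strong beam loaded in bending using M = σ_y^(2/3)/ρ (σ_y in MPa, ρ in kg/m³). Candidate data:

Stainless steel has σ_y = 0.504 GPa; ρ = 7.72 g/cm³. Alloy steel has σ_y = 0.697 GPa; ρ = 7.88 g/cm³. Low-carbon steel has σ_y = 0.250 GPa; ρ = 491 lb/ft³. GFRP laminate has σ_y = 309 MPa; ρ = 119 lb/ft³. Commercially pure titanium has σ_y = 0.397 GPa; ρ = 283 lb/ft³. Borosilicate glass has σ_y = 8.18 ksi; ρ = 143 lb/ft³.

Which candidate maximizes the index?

GFRP laminate

After converting to SI:
  stainless steel: σ_y = 504.0 MPa, ρ = 7720 kg/m³
  alloy steel: σ_y = 697.0 MPa, ρ = 7880 kg/m³
  low-carbon steel: σ_y = 250.0 MPa, ρ = 7865 kg/m³
  GFRP laminate: σ_y = 309.0 MPa, ρ = 1906 kg/m³
  commercially pure titanium: σ_y = 397.0 MPa, ρ = 4533 kg/m³
  borosilicate glass: σ_y = 56.40 MPa, ρ = 2291 kg/m³
  GFRP laminate: M = 24.0×10⁻³
  commercially pure titanium: M = 11.9×10⁻³
  alloy steel: M = 9.98×10⁻³
  stainless steel: M = 8.20×10⁻³
  borosilicate glass: M = 6.42×10⁻³
  low-carbon steel: M = 5.05×10⁻³
Highest index: GFRP laminate.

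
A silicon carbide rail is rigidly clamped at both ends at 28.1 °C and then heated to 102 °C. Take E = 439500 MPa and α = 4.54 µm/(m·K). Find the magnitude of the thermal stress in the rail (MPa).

E = 439500 MPa = 439.5 GPa.
ΔT = 73.90 K. Constrained thermal stress σ = E·α·ΔT = 439.5×10³ MPa × 4.54×10⁻⁶ × 73.90 = 147 MPa (compressive).

147 MPa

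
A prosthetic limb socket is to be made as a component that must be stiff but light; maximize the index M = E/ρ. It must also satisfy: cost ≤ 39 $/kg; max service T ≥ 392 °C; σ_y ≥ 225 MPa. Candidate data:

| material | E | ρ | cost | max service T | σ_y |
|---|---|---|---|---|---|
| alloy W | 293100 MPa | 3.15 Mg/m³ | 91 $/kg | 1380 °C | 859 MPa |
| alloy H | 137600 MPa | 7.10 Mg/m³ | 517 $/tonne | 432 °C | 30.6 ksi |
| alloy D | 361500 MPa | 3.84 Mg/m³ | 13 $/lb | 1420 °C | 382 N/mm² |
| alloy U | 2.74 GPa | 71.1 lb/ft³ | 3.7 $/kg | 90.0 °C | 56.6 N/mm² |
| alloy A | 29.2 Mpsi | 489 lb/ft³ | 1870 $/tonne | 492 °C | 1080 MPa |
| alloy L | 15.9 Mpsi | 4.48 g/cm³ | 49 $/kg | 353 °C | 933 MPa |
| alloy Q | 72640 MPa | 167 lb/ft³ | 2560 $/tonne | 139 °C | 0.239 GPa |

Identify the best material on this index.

Screen on constraints: cost ≤ 39 $/kg; max service T ≥ 392 °C; σ_y ≥ 225 MPa. Survivors: alloy D, alloy A.
Convert each candidate to consistent units, then evaluate M:
  alloy D: E = 361.5 GPa, ρ = 3840 kg/m³
  alloy A: E = 201.3 GPa, ρ = 7833 kg/m³
  alloy D: M = 94.1 MN·m/kg
  alloy A: M = 25.7 MN·m/kg
Alloy D ranks first.

alloy D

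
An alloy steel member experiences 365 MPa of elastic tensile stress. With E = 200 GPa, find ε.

1.83×10⁻³

ε = σ/E = 365 / 200000 = 1.83×10⁻³.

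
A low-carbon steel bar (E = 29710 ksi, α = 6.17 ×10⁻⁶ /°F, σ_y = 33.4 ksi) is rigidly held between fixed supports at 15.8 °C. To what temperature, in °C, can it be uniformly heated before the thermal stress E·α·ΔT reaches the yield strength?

E = 29710 ksi = 204.8 GPa.
α = 6.17×10⁻⁶/°F × 9/5 = 11.1×10⁻⁶/K.
σ_y = 33.4 ksi = 230.3 MPa.
E·α·ΔT = 230.3 MPa ⇒ ΔT = 230.3 / (204.8×10³ × 11.1×10⁻⁶) = 101.2 K.
T = 15.8 + 101.2 = 117.0 °C.

117 °C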